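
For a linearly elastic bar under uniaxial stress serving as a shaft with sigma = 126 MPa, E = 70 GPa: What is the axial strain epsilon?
Model: a linearly elastic bar under uniaxial stress, so epsilon = sigma / E.
Convert to SI units:
  sigma = 126 MPa = 1.26 × 10⁸ Pa
  E = 70 GPa = 7 × 10¹⁰ Pa
Substitute:
  epsilon = (1.26 × 10⁸) / (7 × 10¹⁰)
  epsilon = 0.0018
Final answer: epsilon = 0.0018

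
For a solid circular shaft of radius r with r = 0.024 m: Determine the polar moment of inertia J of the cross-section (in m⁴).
Model: a solid circular shaft of radius r, so J = (π·r^4) / 2.
Substitute:
  J = (π × 0.024^4) / 2
  J = 5.212 × 10⁻⁷ m⁴
Final answer: J = 5.212 × 10⁻⁷ m⁴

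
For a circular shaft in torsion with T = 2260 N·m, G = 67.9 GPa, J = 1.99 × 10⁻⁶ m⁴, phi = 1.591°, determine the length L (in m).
Model: a circular shaft in torsion, so phi = (T·L) / (G·J).
Solve for L: L = (phi·G·J) / T.
Convert to SI units:
  G = 67.9 GPa = 6.79 × 10¹⁰ Pa
  phi = 1.591° = 0.02777 rad
Substitute:
  L = (0.02777 × (6.79 × 10¹⁰) × (1.99 × 10⁻⁶)) / 2260
  L = 1.66 m
Final answer: L = 1.66 m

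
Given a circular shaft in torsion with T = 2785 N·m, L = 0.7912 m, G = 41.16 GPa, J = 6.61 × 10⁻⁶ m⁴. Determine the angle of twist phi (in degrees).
Model: a circular shaft in torsion, so phi = (T·L) / (G·J).
Convert to SI units:
  G = 41.16 GPa = 4.116 × 10¹⁰ Pa
Substitute:
  phi = (2785 × 0.7912) / ((4.116 × 10¹⁰) × (6.61 × 10⁻⁶))
  phi = 0.008099 rad
Convert to degrees: phi = 0.008099 × 180/π = 0.464°
Final answer: phi = 0.464°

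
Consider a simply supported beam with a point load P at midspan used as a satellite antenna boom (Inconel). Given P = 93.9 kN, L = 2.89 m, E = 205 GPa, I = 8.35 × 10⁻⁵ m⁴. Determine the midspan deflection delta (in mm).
Model: a simply supported beam with a point load P at midspan, so delta = (P·L^3) / (48·E·I).
Convert to SI units:
  P = 93.9 kN = 93900 N
  E = 205 GPa = 2.05 × 10¹¹ Pa
Substitute:
  delta = (93900 × 2.89^3) / (48 × (2.05 × 10¹¹) × (8.35 × 10⁻⁵))
  delta = 0.002759 m
Convert: delta = 0.002759 m = 2.759 mm
Final answer: delta = 2.759 mm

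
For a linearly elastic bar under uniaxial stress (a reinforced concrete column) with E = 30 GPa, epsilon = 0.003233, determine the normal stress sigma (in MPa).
Model: a linearly elastic bar under uniaxial stress, so epsilon = sigma / E.
Solve for sigma: sigma = epsilon·E.
Convert to SI units:
  E = 30 GPa = 3 × 10¹⁰ Pa
Substitute:
  sigma = 0.003233 × (3 × 10¹⁰)
  sigma = 9.699 × 10⁷ Pa
Convert: sigma = 9.699 × 10⁷ Pa = 96.99 MPa
Final answer: sigma = 96.99 MPa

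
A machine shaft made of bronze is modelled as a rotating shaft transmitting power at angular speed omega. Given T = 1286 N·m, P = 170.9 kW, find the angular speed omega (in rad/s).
Model: a rotating shaft transmitting power at angular speed omega, so P = T·omega.
Solve for omega: omega = P / T.
Convert to SI units:
  P = 170.9 kW = 170900 W
Substitute:
  omega = 170900 / 1286
  omega = 132.9 rad/s
Final answer: omega = 132.9 rad/s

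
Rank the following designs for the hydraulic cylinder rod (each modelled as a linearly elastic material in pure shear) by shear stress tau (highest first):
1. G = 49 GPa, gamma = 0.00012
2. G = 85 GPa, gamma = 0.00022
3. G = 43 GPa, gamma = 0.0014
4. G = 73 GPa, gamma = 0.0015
Model: a linearly elastic material in pure shear, so tau = G·gamma (SI units).
  Case 1: tau = (4.9 × 10¹⁰) × 0.00012 = 5.88 × 10⁶ Pa = 5.88 MPa
  Case 2: tau = (8.5 × 10¹⁰) × 0.00022 = 1.87 × 10⁷ Pa = 18.7 MPa
  Case 3: tau = (4.3 × 10¹⁰) × 0.0014 = 6.02 × 10⁷ Pa = 60.2 MPa
  Case 4: tau = (7.3 × 10¹⁰) × 0.0015 = 1.095 × 10⁸ Pa = 109.5 MPa
Ordering: 109.5 MPa (case 4) > 60.2 MPa (case 3) > 18.7 MPa (case 2) > 5.88 MPa (case 1)
Final answer: 4, 3, 2, 1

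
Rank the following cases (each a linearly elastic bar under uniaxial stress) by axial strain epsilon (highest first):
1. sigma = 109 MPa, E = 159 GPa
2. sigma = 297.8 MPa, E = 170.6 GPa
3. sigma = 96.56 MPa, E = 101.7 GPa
Model: a linearly elastic bar under uniaxial stress, so epsilon = sigma / E (SI units).
  Case 1: epsilon = (1.09 × 10⁸) / (1.59 × 10¹¹) = 0.0006855
  Case 2: epsilon = (2.978 × 10⁸) / (1.706 × 10¹¹) = 0.001746
  Case 3: epsilon = (9.656 × 10⁷) / (1.017 × 10¹¹) = 0.0009495
Ordering: 0.001746 (case 2) > 0.0009495 (case 3) > 0.0006855 (case 1)
Final answer: 2, 3, 1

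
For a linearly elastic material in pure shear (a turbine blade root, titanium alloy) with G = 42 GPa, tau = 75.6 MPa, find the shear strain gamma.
Model: a linearly elastic material in pure shear, so tau = G·gamma.
Solve for gamma: gamma = tau / G.
Convert to SI units:
  G = 42 GPa = 4.2 × 10¹⁰ Pa
  tau = 75.6 MPa = 7.56 × 10⁷ Pa
Substitute:
  gamma = (7.56 × 10⁷) / (4.2 × 10¹⁰)
  gamma = 0.0018
Final answer: gamma = 0.0018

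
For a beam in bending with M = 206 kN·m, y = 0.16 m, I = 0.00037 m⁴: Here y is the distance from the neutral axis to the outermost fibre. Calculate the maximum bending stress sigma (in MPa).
Model: a beam in bending, so sigma = (M·y) / I.
Convert to SI units:
  M = 206 kN·m = 206000 N·m
Substitute:
  sigma = (206000 × 0.16) / 0.00037
  sigma = 8.908 × 10⁷ Pa
Convert: sigma = 8.908 × 10⁷ Pa = 89.08 MPa
Final answer: sigma = 89.08 MPa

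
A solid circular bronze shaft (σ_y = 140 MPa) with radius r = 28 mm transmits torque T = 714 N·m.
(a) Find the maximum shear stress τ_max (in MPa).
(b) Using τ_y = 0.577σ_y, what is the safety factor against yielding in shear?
(a) For a solid circular shaft, τ_max = T·r/J with J = π·r^4/2, i.e. τ_max = 2·T / (π·r^3). Convert r = 28 mm = 0.028 m.
  τ_max = (2 × 714) / (π × 0.028^3) = 2.071 × 10⁷ Pa = 20.71 MPa
(b) τ_y = 0.577 × 140 = 80.78 MPa
  SF = τ_y/τ_max = 80.78 / 20.71 = 3.901
Final answer: (a) τ_max = 20.71 MPa, (b) SF = 3.901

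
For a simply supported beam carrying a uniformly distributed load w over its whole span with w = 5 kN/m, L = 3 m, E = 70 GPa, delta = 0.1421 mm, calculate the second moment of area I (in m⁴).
Model: a simply supported beam carrying a uniformly distributed load w over its whole span, so delta = (5·w·L^4) / (384·E·I).
Solve for I: I = (5·w·L^4) / (384·delta·E).
Convert to SI units:
  w = 5 kN/m = 5000 N/m
  E = 70 GPa = 7 × 10¹⁰ Pa
  delta = 0.1421 mm = 0.0001421 m
Substitute:
  I = (5 × 5000 × 3^4) / (384 × 0.0001421 × (7 × 10¹⁰))
  I = 0.0005302 m⁴
Final answer: I = 0.0005302 m⁴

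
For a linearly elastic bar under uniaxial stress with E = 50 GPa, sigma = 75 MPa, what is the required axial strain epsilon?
Model: a linearly elastic bar under uniaxial stress, so sigma = E·epsilon.
Solve for epsilon: epsilon = sigma / E.
Convert to SI units:
  E = 50 GPa = 5 × 10¹⁰ Pa
  sigma = 75 MPa = 7.5 × 10⁷ Pa
Substitute:
  epsilon = (7.5 × 10⁷) / (5 × 10¹⁰)
  epsilon = 0.0015
Final answer: epsilon = 0.0015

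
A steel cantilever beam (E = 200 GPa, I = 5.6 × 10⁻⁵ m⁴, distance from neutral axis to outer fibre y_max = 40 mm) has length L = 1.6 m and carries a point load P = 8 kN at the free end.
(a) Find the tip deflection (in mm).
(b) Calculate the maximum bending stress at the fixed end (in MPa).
(a) Tip deflection of a cantilever with an end point load: δ = P·L^3 / (3·E·I). Convert P = 8 kN = 8000 N, E = 200 GPa = 2 × 10¹¹ Pa.
  δ = (8000 × 1.6^3) / (3 × (2 × 10¹¹) × (5.6 × 10⁻⁵)) = 0.0009752 m = 0.9752 mm
(b) Maximum bending moment at the fixed end: M = P·L = 8000 × 1.6 = 12800 N·m. Convert y_max = 40 mm = 0.04 m.
  σ = M·y_max / I = (12800 × 0.04) / (5.6 × 10⁻⁵) = 9.143 × 10⁶ Pa = 9.143 MPa
Final answer: (a) δ = 0.9752 mm, (b) σ = 9.143 MPa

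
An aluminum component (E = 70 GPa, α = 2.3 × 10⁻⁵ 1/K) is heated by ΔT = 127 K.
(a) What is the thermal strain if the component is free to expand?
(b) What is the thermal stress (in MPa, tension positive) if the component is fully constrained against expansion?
(a) Free thermal strain ε_th = α·ΔT = (2.3 × 10⁻⁵) × 127 = 0.002921
(b) Fully constrained, the expansion is suppressed, so σ = -E·α·ΔT. Convert E = 70 GPa = 7 × 10¹⁰ Pa.
  σ = -(7 × 10¹⁰) × (2.3 × 10⁻⁵) × 127 = -2.045 × 10⁸ Pa = -204.5 MPa (compressive)
Final answer: (a) ε_th = 0.002921, (b) σ = -204.5 MPa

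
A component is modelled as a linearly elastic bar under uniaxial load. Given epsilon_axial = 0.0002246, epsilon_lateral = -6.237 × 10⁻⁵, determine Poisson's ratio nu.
Model: a linearly elastic bar under uniaxial load, so epsilon_lateral = -nu·epsilon_axial.
Solve for nu: nu = -epsilon_lateral / epsilon_axial.
Substitute:
  nu = -(-6.237 × 10⁻⁵) / 0.0002246
  nu = 0.2777
Final answer: nu = 0.2777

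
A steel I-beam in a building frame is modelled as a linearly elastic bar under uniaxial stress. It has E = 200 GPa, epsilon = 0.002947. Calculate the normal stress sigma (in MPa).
Model: a linearly elastic bar under uniaxial stress, so sigma = E·epsilon.
Convert to SI units:
  E = 200 GPa = 2 × 10¹¹ Pa
Substitute:
  sigma = (2 × 10¹¹) × 0.002947
  sigma = 5.894 × 10⁸ Pa
Convert: sigma = 5.894 × 10⁸ Pa = 589.4 MPa
Final answer: sigma = 589.4 MPa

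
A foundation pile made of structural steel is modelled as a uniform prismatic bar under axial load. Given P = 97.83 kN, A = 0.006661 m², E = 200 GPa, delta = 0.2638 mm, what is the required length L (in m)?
Model: a uniform prismatic bar under axial load, so delta = (P·L) / (A·E).
Solve for L: L = (delta·A·E) / P.
Convert to SI units:
  P = 97.83 kN = 97830 N
  E = 200 GPa = 2 × 10¹¹ Pa
  delta = 0.2638 mm = 0.0002638 m
Substitute:
  L = (0.0002638 × 0.006661 × (2 × 10¹¹)) / 97830
  L = 3.592 m
Final answer: L = 3.592 m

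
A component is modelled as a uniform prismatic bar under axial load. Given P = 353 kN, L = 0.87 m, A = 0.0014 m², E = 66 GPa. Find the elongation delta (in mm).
Model: a uniform prismatic bar under axial load, so delta = (P·L) / (A·E).
Convert to SI units:
  P = 353 kN = 353000 N
  E = 66 GPa = 6.6 × 10¹⁰ Pa
Substitute:
  delta = (353000 × 0.87) / (0.0014 × (6.6 × 10¹⁰))
  delta = 0.003324 m
Convert: delta = 0.003324 m = 3.324 mm
Final answer: delta = 3.324 mm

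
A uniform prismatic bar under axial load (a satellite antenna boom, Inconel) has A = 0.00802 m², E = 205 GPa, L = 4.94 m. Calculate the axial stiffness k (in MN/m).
Model: a uniform prismatic bar under axial load, so k = (A·E) / L.
Convert to SI units:
  E = 205 GPa = 2.05 × 10¹¹ Pa
Substitute:
  k = (0.00802 × (2.05 × 10¹¹)) / 4.94
  k = 3.328 × 10⁸ N/m
Convert: k = 3.328 × 10⁸ N/m = 332.8 MN/m
Final answer: k = 332.8 MN/m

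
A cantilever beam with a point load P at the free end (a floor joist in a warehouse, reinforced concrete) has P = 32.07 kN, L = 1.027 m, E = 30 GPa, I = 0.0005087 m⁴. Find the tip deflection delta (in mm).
Model: a cantilever beam with a point load P at the free end, so delta = (P·L^3) / (3·E·I).
Convert to SI units:
  P = 32.07 kN = 32070 N
  E = 30 GPa = 3 × 10¹⁰ Pa
Substitute:
  delta = (32070 × 1.027^3) / (3 × (3 × 10¹⁰) × 0.0005087)
  delta = 0.0007588 m
Convert: delta = 0.0007588 m = 0.7588 mm
Final answer: delta = 0.7588 mm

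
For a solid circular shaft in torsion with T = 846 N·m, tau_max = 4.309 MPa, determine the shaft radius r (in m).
Model: a solid circular shaft in torsion, so tau_max = (2·T) / (π·r^3).
Solve for r: r = ((2·T) / (π·tau_max))^(1/3).
Convert to SI units:
  tau_max = 4.309 MPa = 4.309 × 10⁶ Pa
Substitute:
  r = ((2 × 846) / (π × (4.309 × 10⁶)))^(1/3)
  r = 0.05 m
Final answer: r = 0.05 m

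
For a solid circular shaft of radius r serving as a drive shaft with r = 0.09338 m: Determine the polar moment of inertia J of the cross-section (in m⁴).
Model: a solid circular shaft of radius r, so J = (π·r^4) / 2.
Substitute:
  J = (π × 0.09338^4) / 2
  J = 0.0001194 m⁴
Final answer: J = 0.0001194 m⁴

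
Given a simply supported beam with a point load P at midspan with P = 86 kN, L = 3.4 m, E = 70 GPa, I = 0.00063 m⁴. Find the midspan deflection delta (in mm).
Model: a simply supported beam with a point load P at midspan, so delta = (P·L^3) / (48·E·I).
Convert to SI units:
  P = 86 kN = 86000 N
  E = 70 GPa = 7 × 10¹⁰ Pa
Substitute:
  delta = (86000 × 3.4^3) / (48 × (7 × 10¹⁰) × 0.00063)
  delta = 0.001597 m
Convert: delta = 0.001597 m = 1.597 mm
Final answer: delta = 1.597 mm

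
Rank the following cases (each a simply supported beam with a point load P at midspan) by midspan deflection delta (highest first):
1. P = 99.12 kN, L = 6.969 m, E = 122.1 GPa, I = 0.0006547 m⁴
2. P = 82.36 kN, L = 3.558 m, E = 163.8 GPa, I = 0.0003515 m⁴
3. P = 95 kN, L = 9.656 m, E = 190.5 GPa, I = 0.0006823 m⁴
Model: a simply supported beam with a point load P at midspan, so delta = (P·L^3) / (48·E·I) (SI units).
  Case 1: delta = (99120 × 6.969^3) / (48 × (1.221 × 10¹¹) × 0.0006547) = 0.008743 m = 8.743 mm
  Case 2: delta = (82360 × 3.558^3) / (48 × (1.638 × 10¹¹) × 0.0003515) = 0.001342 m = 1.342 mm
  Case 3: delta = (95000 × 9.656^3) / (48 × (1.905 × 10¹¹) × 0.0006823) = 0.01371 m = 13.71 mm
Ordering: 13.71 mm (case 3) > 8.743 mm (case 1) > 1.342 mm (case 2)
Final answer: 3, 1, 2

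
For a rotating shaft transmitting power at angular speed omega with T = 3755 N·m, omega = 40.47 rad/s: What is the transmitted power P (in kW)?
Model: a rotating shaft transmitting power at angular speed omega, so P = T·omega.
Substitute:
  P = 3755 × 40.47
  P = 152000 W
Convert: P = 152000 W = 152 kW
Final answer: P = 152 kW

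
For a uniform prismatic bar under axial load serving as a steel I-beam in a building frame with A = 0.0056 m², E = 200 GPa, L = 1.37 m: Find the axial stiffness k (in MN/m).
Model: a uniform prismatic bar under axial load, so k = (A·E) / L.
Convert to SI units:
  E = 200 GPa = 2 × 10¹¹ Pa
Substitute:
  k = (0.0056 × (2 × 10¹¹)) / 1.37
  k = 8.175 × 10⁸ N/m
Convert: k = 8.175 × 10⁸ N/m = 817.5 MN/m
Final answer: k = 817.5 MN/m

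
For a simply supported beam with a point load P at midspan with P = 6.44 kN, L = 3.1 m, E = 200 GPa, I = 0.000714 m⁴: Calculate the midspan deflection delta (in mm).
Model: a simply supported beam with a point load P at midspan, so delta = (P·L^3) / (48·E·I).
Convert to SI units:
  P = 6.44 kN = 6440 N
  E = 200 GPa = 2 × 10¹¹ Pa
Substitute:
  delta = (6440 × 3.1^3) / (48 × (2 × 10¹¹) × 0.000714)
  delta = 2.799 × 10⁻⁵ m
Convert: delta = 2.799 × 10⁻⁵ m = 0.02799 mm
Final answer: delta = 0.02799 mm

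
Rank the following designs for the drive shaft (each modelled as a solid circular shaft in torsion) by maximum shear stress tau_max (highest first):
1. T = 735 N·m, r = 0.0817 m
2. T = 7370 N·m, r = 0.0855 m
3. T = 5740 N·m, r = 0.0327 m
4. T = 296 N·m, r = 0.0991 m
Model: a solid circular shaft in torsion, so tau_max = (2·T) / (π·r^3) (SI units).
  Case 1: tau_max = (2 × 735) / (π × 0.0817^3) = 858000 Pa = 0.858 MPa
  Case 2: tau_max = (2 × 7370) / (π × 0.0855^3) = 7.507 × 10⁶ Pa = 7.507 MPa
  Case 3: tau_max = (2 × 5740) / (π × 0.0327^3) = 1.045 × 10⁸ Pa = 104.5 MPa
  Case 4: tau_max = (2 × 296) / (π × 0.0991^3) = 193600 Pa = 0.1936 MPa
Ordering: 104.5 MPa (case 3) > 7.507 MPa (case 2) > 0.858 MPa (case 1) > 0.1936 MPa (case 4)
Final answer: 3, 2, 1, 4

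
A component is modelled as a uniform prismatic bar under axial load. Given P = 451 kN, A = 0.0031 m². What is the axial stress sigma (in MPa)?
Model: a uniform prismatic bar under axial load, so sigma = P / A.
Convert to SI units:
  P = 451 kN = 451000 N
Substitute:
  sigma = 451000 / 0.0031
  sigma = 1.455 × 10⁸ Pa
Convert: sigma = 1.455 × 10⁸ Pa = 145.5 MPa
Final answer: sigma = 145.5 MPa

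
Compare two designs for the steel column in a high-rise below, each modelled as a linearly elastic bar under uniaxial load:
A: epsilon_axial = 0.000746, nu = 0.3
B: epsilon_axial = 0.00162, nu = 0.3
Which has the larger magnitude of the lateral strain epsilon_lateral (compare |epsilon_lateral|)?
Model: a linearly elastic bar under uniaxial load, so epsilon_lateral = -nu·epsilon_axial (SI units).
  A: epsilon_lateral = -(0.3 × 0.000746) = -0.0002238
  B: epsilon_lateral = -(0.3 × 0.00162) = -0.000486
|epsilon_lateral|: A = 0.0002238, B = 0.000486, so B is larger in magnitude.
Final answer: B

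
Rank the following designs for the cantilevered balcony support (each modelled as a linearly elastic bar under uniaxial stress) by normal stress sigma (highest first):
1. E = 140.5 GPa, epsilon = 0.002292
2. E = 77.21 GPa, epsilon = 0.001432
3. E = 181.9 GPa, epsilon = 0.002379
Model: a linearly elastic bar under uniaxial stress, so sigma = E·epsilon (SI units).
  Case 1: sigma = (1.405 × 10¹¹) × 0.002292 = 3.22 × 10⁸ Pa = 322 MPa
  Case 2: sigma = (7.721 × 10¹⁰) × 0.001432 = 1.106 × 10⁸ Pa = 110.6 MPa
  Case 3: sigma = (1.819 × 10¹¹) × 0.002379 = 4.327 × 10⁸ Pa = 432.7 MPa
Ordering: 432.7 MPa (case 3) > 322 MPa (case 1) > 110.6 MPa (case 2)
Final answer: 3, 1, 2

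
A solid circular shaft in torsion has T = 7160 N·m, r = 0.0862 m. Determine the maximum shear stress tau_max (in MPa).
Model: a solid circular shaft in torsion, so tau_max = (2·T) / (π·r^3).
Substitute:
  tau_max = (2 × 7160) / (π × 0.0862^3)
  tau_max = 7.117 × 10⁶ Pa
Convert: tau_max = 7.117 × 10⁶ Pa = 7.117 MPa
Final answer: tau_max = 7.117 MPa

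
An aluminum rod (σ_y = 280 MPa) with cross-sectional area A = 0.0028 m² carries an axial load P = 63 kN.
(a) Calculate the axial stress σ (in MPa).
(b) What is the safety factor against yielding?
(a) Axial stress σ = P/A. Convert P = 63 kN = 63000 N.
  σ = 63000 / 0.0028 = 2.25 × 10⁷ Pa = 22.5 MPa
(b) Safety factor SF = σ_y/σ = 280 / 22.5 = 12.44
Final answer: (a) σ = 22.5 MPa, (b) SF = 12.44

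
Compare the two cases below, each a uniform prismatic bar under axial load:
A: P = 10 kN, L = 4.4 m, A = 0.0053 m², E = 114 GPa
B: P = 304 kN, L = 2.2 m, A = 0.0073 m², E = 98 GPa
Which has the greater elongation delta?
Model: a uniform prismatic bar under axial load, so delta = (P·L) / (A·E) (SI units).
  A: delta = (10000 × 4.4) / (0.0053 × (1.14 × 10¹¹)) = 7.282 × 10⁻⁵ m = 0.07282 mm
  B: delta = (304000 × 2.2) / (0.0073 × (9.8 × 10¹⁰)) = 0.0009349 m = 0.9349 mm
0.9349 mm > 0.07282 mm, so B is larger.
Final answer: B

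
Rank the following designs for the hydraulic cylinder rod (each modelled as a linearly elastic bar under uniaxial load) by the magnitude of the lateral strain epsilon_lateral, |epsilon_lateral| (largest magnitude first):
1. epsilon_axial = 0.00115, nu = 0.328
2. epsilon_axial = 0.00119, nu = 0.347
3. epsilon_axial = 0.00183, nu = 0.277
Model: a linearly elastic bar under uniaxial load, so epsilon_lateral = -nu·epsilon_axial (SI units).
  Case 1: epsilon_lateral = -(0.328 × 0.00115) = -0.0003772
  Case 2: epsilon_lateral = -(0.347 × 0.00119) = -0.0004129
  Case 3: epsilon_lateral = -(0.277 × 0.00183) = -0.0005069
Ordering by |epsilon_lateral|: 0.0005069 (case 3) > 0.0004129 (case 2) > 0.0003772 (case 1)
Final answer: 3, 2, 1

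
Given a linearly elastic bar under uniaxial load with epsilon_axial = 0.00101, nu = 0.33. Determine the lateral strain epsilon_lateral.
Model: a linearly elastic bar under uniaxial load, so epsilon_lateral = -nu·epsilon_axial.
Substitute:
  epsilon_lateral = -(0.33 × 0.00101)
  epsilon_lateral = -0.0003333
Final answer: epsilon_lateral = -0.0003333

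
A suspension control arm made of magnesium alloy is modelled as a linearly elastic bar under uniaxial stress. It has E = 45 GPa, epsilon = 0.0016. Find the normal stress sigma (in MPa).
Model: a linearly elastic bar under uniaxial stress, so sigma = E·epsilon.
Convert to SI units:
  E = 45 GPa = 4.5 × 10¹⁰ Pa
Substitute:
  sigma = (4.5 × 10¹⁰) × 0.0016
  sigma = 7.2 × 10⁷ Pa
Convert: sigma = 7.2 × 10⁷ Pa = 72 MPa
Final answer: sigma = 72 MPa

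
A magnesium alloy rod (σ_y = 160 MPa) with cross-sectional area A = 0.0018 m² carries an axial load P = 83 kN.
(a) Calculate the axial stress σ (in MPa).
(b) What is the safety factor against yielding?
(a) Axial stress σ = P/A. Convert P = 83 kN = 83000 N.
  σ = 83000 / 0.0018 = 4.611 × 10⁷ Pa = 46.11 MPa
(b) Safety factor SF = σ_y/σ = 160 / 46.11 = 3.47
Final answer: (a) σ = 46.11 MPa, (b) SF = 3.47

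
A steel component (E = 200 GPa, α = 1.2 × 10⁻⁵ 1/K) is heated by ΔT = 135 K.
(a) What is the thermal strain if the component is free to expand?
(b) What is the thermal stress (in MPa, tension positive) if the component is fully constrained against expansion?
(a) Free thermal strain ε_th = α·ΔT = (1.2 × 10⁻⁵) × 135 = 0.00162
(b) Fully constrained, the expansion is suppressed, so σ = -E·α·ΔT. Convert E = 200 GPa = 2 × 10¹¹ Pa.
  σ = -(2 × 10¹¹) × (1.2 × 10⁻⁵) × 135 = -3.24 × 10⁸ Pa = -324 MPa (compressive)
Final answer: (a) ε_th = 0.00162, (b) σ = -324 MPa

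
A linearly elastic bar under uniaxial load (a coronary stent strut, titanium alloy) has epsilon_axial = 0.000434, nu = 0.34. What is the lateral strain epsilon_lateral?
Model: a linearly elastic bar under uniaxial load, so epsilon_lateral = -nu·epsilon_axial.
Substitute:
  epsilon_lateral = -(0.34 × 0.000434)
  epsilon_lateral = -0.0001476
Final answer: epsilon_lateral = -0.0001476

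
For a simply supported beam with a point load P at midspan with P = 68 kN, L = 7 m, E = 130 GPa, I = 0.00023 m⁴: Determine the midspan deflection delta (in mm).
Model: a simply supported beam with a point load P at midspan, so delta = (P·L^3) / (48·E·I).
Convert to SI units:
  P = 68 kN = 68000 N
  E = 130 GPa = 1.3 × 10¹¹ Pa
Substitute:
  delta = (68000 × 7^3) / (48 × (1.3 × 10¹¹) × 0.00023)
  delta = 0.01625 m
Convert: delta = 0.01625 m = 16.25 mm
Final answer: delta = 16.25 mm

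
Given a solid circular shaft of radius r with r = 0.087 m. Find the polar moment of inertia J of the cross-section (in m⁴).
Model: a solid circular shaft of radius r, so J = (π·r^4) / 2.
Substitute:
  J = (π × 0.087^4) / 2
  J = 8.999 × 10⁻⁵ m⁴
Final answer: J = 8.999 × 10⁻⁵ m⁴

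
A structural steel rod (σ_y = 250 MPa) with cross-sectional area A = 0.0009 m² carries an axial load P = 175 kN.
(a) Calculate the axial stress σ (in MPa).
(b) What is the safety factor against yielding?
(a) Axial stress σ = P/A. Convert P = 175 kN = 175000 N.
  σ = 175000 / 0.0009 = 1.944 × 10⁸ Pa = 194.4 MPa
(b) Safety factor SF = σ_y/σ = 250 / 194.4 = 1.286
Final answer: (a) σ = 194.4 MPa, (b) SF = 1.286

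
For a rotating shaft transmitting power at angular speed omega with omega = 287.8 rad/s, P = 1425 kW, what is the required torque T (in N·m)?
Model: a rotating shaft transmitting power at angular speed omega, so P = T·omega.
Solve for T: T = P / omega.
Convert to SI units:
  P = 1425 kW = 1.425 × 10⁶ W
Substitute:
  T = (1.425 × 10⁶) / 287.8
  T = 4951 N·m
Final answer: T = 4951 N·m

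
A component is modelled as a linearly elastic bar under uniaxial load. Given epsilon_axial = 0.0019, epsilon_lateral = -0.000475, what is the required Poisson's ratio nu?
Model: a linearly elastic bar under uniaxial load, so epsilon_lateral = -nu·epsilon_axial.
Solve for nu: nu = -epsilon_lateral / epsilon_axial.
Substitute:
  nu = -(-0.000475) / 0.0019
  nu = 0.25
Final answer: nu = 0.25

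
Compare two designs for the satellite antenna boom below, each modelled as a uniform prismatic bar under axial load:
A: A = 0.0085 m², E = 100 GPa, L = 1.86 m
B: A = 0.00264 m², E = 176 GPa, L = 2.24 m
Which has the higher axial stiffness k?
Model: a uniform prismatic bar under axial load, so k = (A·E) / L (SI units).
  A: k = (0.0085 × (1 × 10¹¹)) / 1.86 = 4.57 × 10⁸ N/m = 457 MN/m
  B: k = (0.00264 × (1.76 × 10¹¹)) / 2.24 = 2.074 × 10⁸ N/m = 207.4 MN/m
457 MN/m > 207.4 MN/m, so A is larger.
Final answer: A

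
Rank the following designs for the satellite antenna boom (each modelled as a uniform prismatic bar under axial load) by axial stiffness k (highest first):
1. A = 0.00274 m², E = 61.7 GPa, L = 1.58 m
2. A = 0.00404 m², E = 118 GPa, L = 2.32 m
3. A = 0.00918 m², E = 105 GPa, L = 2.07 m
Model: a uniform prismatic bar under axial load, so k = (A·E) / L (SI units).
  Case 1: k = (0.00274 × (6.17 × 10¹⁰)) / 1.58 = 1.07 × 10⁸ N/m = 107 MN/m
  Case 2: k = (0.00404 × (1.18 × 10¹¹)) / 2.32 = 2.055 × 10⁸ N/m = 205.5 MN/m
  Case 3: k = (0.00918 × (1.05 × 10¹¹)) / 2.07 = 4.657 × 10⁸ N/m = 465.7 MN/m
Ordering: 465.7 MN/m (case 3) > 205.5 MN/m (case 2) > 107 MN/m (case 1)
Final answer: 3, 2, 1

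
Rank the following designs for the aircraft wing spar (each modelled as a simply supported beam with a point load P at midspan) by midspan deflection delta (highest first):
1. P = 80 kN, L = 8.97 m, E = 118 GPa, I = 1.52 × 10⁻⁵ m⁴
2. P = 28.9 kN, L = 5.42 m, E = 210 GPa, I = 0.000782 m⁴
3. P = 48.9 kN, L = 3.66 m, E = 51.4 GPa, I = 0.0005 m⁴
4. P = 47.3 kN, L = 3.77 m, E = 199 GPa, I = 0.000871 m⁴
Model: a simply supported beam with a point load P at midspan, so delta = (P·L^3) / (48·E·I) (SI units).
  Case 1: delta = (80000 × 8.97^3) / (48 × (1.18 × 10¹¹) × (1.52 × 10⁻⁵)) = 0.6707 m = 670.7 mm
  Case 2: delta = (28900 × 5.42^3) / (48 × (2.1 × 10¹¹) × 0.000782) = 0.0005838 m = 0.5838 mm
  Case 3: delta = (48900 × 3.66^3) / (48 × (5.14 × 10¹⁰) × 0.0005) = 0.001943 m = 1.943 mm
  Case 4: delta = (47300 × 3.77^3) / (48 × (1.99 × 10¹¹) × 0.000871) = 0.0003046 m = 0.3046 mm
Ordering: 670.7 mm (case 1) > 1.943 mm (case 3) > 0.5838 mm (case 2) > 0.3046 mm (case 4)
Final answer: 1, 3, 2, 4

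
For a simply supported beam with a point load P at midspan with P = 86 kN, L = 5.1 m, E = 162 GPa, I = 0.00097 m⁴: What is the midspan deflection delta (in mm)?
Model: a simply supported beam with a point load P at midspan, so delta = (P·L^3) / (48·E·I).
Convert to SI units:
  P = 86 kN = 86000 N
  E = 162 GPa = 1.62 × 10¹¹ Pa
Substitute:
  delta = (86000 × 5.1^3) / (48 × (1.62 × 10¹¹) × 0.00097)
  delta = 0.001512 m
Convert: delta = 0.001512 m = 1.512 mm
Final answer: delta = 1.512 mm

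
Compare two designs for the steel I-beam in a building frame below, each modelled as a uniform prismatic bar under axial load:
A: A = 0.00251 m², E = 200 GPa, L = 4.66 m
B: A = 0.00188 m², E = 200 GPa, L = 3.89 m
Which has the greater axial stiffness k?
Model: a uniform prismatic bar under axial load, so k = (A·E) / L (SI units).
  A: k = (0.00251 × (2 × 10¹¹)) / 4.66 = 1.077 × 10⁸ N/m = 107.7 MN/m
  B: k = (0.00188 × (2 × 10¹¹)) / 3.89 = 9.666 × 10⁷ N/m = 96.66 MN/m
107.7 MN/m > 96.66 MN/m, so A is larger.
Final answer: A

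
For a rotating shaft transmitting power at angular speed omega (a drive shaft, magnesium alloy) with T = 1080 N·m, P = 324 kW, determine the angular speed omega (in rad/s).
Model: a rotating shaft transmitting power at angular speed omega, so P = T·omega.
Solve for omega: omega = P / T.
Convert to SI units:
  P = 324 kW = 324000 W
Substitute:
  omega = 324000 / 1080
  omega = 300 rad/s
Final answer: omega = 300 rad/s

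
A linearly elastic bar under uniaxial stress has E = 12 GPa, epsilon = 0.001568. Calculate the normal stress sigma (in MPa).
Model: a linearly elastic bar under uniaxial stress, so sigma = E·epsilon.
Convert to SI units:
  E = 12 GPa = 1.2 × 10¹⁰ Pa
Substitute:
  sigma = (1.2 × 10¹⁰) × 0.001568
  sigma = 1.882 × 10⁷ Pa
Convert: sigma = 1.882 × 10⁷ Pa = 18.82 MPa
Final answer: sigma = 18.82 MPa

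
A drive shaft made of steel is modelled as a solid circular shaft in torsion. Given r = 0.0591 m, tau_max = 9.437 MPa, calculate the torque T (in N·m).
Model: a solid circular shaft in torsion, so tau_max = (2·T) / (π·r^3).
Solve for T: T = (π·tau_max·r^3) / 2.
Convert to SI units:
  tau_max = 9.437 MPa = 9.437 × 10⁶ Pa
Substitute:
  T = (π × (9.437 × 10⁶) × 0.0591^3) / 2
  T = 3060 N·m
Final answer: T = 3060 N·m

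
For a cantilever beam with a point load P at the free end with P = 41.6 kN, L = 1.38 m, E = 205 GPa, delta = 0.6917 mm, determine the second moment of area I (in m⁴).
Model: a cantilever beam with a point load P at the free end, so delta = (P·L^3) / (3·E·I).
Solve for I: I = (P·L^3) / (3·delta·E).
Convert to SI units:
  P = 41.6 kN = 41600 N
  E = 205 GPa = 2.05 × 10¹¹ Pa
  delta = 0.6917 mm = 0.0006917 m
Substitute:
  I = (41600 × 1.38^3) / (3 × 0.0006917 × (2.05 × 10¹¹))
  I = 0.000257 m⁴
Final answer: I = 0.000257 m⁴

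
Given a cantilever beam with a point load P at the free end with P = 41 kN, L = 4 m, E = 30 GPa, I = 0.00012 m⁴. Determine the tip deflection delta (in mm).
Model: a cantilever beam with a point load P at the free end, so delta = (P·L^3) / (3·E·I).
Convert to SI units:
  P = 41 kN = 41000 N
  E = 30 GPa = 3 × 10¹⁰ Pa
Substitute:
  delta = (41000 × 4^3) / (3 × (3 × 10¹⁰) × 0.00012)
  delta = 0.243 m
Convert: delta = 0.243 m = 243 mm
Final answer: delta = 243 mm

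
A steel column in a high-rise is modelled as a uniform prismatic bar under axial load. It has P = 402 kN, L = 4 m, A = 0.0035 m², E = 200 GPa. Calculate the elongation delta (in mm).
Model: a uniform prismatic bar under axial load, so delta = (P·L) / (A·E).
Convert to SI units:
  P = 402 kN = 402000 N
  E = 200 GPa = 2 × 10¹¹ Pa
Substitute:
  delta = (402000 × 4) / (0.0035 × (2 × 10¹¹))
  delta = 0.002297 m
Convert: delta = 0.002297 m = 2.297 mm
Final answer: delta = 2.297 mm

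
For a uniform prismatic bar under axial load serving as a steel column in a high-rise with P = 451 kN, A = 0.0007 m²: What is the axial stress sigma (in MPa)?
Model: a uniform prismatic bar under axial load, so sigma = P / A.
Convert to SI units:
  P = 451 kN = 451000 N
Substitute:
  sigma = 451000 / 0.0007
  sigma = 6.443 × 10⁸ Pa
Convert: sigma = 6.443 × 10⁸ Pa = 644.3 MPa
Final answer: sigma = 644.3 MPa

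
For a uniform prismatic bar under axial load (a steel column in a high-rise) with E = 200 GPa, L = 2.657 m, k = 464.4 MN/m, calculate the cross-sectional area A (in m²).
Model: a uniform prismatic bar under axial load, so k = (A·E) / L.
Solve for A: A = (k·L) / E.
Convert to SI units:
  E = 200 GPa = 2 × 10¹¹ Pa
  k = 464.4 MN/m = 4.644 × 10⁸ N/m
Substitute:
  A = ((4.644 × 10⁸) × 2.657) / (2 × 10¹¹)
  A = 0.00617 m²
Final answer: A = 0.00617 m²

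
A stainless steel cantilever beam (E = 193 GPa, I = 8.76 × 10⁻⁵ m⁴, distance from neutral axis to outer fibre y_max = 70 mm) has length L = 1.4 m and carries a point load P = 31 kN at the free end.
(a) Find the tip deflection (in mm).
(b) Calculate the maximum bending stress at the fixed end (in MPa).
(a) Tip deflection of a cantilever with an end point load: δ = P·L^3 / (3·E·I). Convert P = 31 kN = 31000 N, E = 193 GPa = 1.93 × 10¹¹ Pa.
  δ = (31000 × 1.4^3) / (3 × (1.93 × 10¹¹) × (8.76 × 10⁻⁵)) = 0.001677 m = 1.677 mm
(b) Maximum bending moment at the fixed end: M = P·L = 31000 × 1.4 = 43400 N·m. Convert y_max = 70 mm = 0.07 m.
  σ = M·y_max / I = (43400 × 0.07) / (8.76 × 10⁻⁵) = 3.468 × 10⁷ Pa = 34.68 MPa
Final answer: (a) δ = 1.677 mm, (b) σ = 34.68 MPa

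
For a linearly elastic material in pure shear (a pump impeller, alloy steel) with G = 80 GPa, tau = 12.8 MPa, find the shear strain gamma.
Model: a linearly elastic material in pure shear, so tau = G·gamma.
Solve for gamma: gamma = tau / G.
Convert to SI units:
  G = 80 GPa = 8 × 10¹⁰ Pa
  tau = 12.8 MPa = 1.28 × 10⁷ Pa
Substitute:
  gamma = (1.28 × 10⁷) / (8 × 10¹⁰)
  gamma = 0.00016
Final answer: gamma = 0.00016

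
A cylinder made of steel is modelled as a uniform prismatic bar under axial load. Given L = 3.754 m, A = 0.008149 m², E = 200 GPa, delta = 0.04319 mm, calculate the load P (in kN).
Model: a uniform prismatic bar under axial load, so delta = (P·L) / (A·E).
Solve for P: P = (delta·A·E) / L.
Convert to SI units:
  E = 200 GPa = 2 × 10¹¹ Pa
  delta = 0.04319 mm = 4.319 × 10⁻⁵ m
Substitute:
  P = ((4.319 × 10⁻⁵) × 0.008149 × (2 × 10¹¹)) / 3.754
  P = 18750 N
Convert: P = 18750 N = 18.75 kN
Final answer: P = 18.75 kN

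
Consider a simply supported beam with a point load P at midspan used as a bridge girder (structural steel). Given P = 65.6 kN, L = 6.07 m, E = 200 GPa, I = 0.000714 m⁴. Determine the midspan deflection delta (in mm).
Model: a simply supported beam with a point load P at midspan, so delta = (P·L^3) / (48·E·I).
Convert to SI units:
  P = 65.6 kN = 65600 N
  E = 200 GPa = 2 × 10¹¹ Pa
Substitute:
  delta = (65600 × 6.07^3) / (48 × (2 × 10¹¹) × 0.000714)
  delta = 0.00214 m
Convert: delta = 0.00214 m = 2.14 mm
Final answer: delta = 2.14 mm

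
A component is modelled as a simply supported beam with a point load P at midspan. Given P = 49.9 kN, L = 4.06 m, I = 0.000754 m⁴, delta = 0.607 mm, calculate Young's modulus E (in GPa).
Model: a simply supported beam with a point load P at midspan, so delta = (P·L^3) / (48·E·I).
Solve for E: E = (P·L^3) / (48·delta·I).
Convert to SI units:
  P = 49.9 kN = 49900 N
  delta = 0.607 mm = 0.000607 m
Substitute:
  E = (49900 × 4.06^3) / (48 × 0.000607 × 0.000754)
  E = 1.52 × 10¹¹ Pa
Convert: E = 1.52 × 10¹¹ Pa = 152 GPa
Final answer: E = 152 GPa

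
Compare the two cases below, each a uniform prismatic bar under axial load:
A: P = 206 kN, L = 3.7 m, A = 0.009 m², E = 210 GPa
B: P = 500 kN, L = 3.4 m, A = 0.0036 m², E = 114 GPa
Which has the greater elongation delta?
Model: a uniform prismatic bar under axial load, so delta = (P·L) / (A·E) (SI units).
  A: delta = (206000 × 3.7) / (0.009 × (2.1 × 10¹¹)) = 0.0004033 m = 0.4033 mm
  B: delta = (500000 × 3.4) / (0.0036 × (1.14 × 10¹¹)) = 0.004142 m = 4.142 mm
4.142 mm > 0.4033 mm, so B is larger.
Final answer: B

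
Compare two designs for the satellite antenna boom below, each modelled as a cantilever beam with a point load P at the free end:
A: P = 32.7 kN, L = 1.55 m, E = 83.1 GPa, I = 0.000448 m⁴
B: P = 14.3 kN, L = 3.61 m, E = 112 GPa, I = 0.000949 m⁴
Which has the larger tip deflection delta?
Model: a cantilever beam with a point load P at the free end, so delta = (P·L^3) / (3·E·I) (SI units).
  A: delta = (32700 × 1.55^3) / (3 × (8.31 × 10¹⁰) × 0.000448) = 0.00109 m = 1.09 mm
  B: delta = (14300 × 3.61^3) / (3 × (1.12 × 10¹¹) × 0.000949) = 0.00211 m = 2.11 mm
2.11 mm > 1.09 mm, so B is larger.
Final answer: B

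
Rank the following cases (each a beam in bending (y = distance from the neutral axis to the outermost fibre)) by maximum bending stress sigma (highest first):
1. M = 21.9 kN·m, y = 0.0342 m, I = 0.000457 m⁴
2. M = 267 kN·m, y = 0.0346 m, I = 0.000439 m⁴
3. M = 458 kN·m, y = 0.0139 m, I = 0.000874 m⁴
Model: a beam in bending (y = distance from the neutral axis to the outermost fibre), so sigma = (M·y) / I (SI units).
  Case 1: sigma = (21900 × 0.0342) / 0.000457 = 1.639 × 10⁶ Pa = 1.639 MPa
  Case 2: sigma = (267000 × 0.0346) / 0.000439 = 2.104 × 10⁷ Pa = 21.04 MPa
  Case 3: sigma = (458000 × 0.0139) / 0.000874 = 7.284 × 10⁶ Pa = 7.284 MPa
Ordering: 21.04 MPa (case 2) > 7.284 MPa (case 3) > 1.639 MPa (case 1)
Final answer: 2, 3, 1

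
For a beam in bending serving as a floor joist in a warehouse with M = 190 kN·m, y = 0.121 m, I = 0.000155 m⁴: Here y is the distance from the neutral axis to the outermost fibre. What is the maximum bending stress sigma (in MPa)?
Model: a beam in bending, so sigma = (M·y) / I.
Convert to SI units:
  M = 190 kN·m = 190000 N·m
Substitute:
  sigma = (190000 × 0.121) / 0.000155
  sigma = 1.483 × 10⁸ Pa
Convert: sigma = 1.483 × 10⁸ Pa = 148.3 MPa
Final answer: sigma = 148.3 MPa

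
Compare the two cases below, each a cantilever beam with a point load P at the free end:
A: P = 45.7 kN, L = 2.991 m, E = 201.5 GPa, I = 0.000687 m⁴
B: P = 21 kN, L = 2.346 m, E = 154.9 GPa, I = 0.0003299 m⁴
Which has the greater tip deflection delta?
Model: a cantilever beam with a point load P at the free end, so delta = (P·L^3) / (3·E·I) (SI units).
  A: delta = (45700 × 2.991^3) / (3 × (2.015 × 10¹¹) × 0.000687) = 0.002945 m = 2.945 mm
  B: delta = (21000 × 2.346^3) / (3 × (1.549 × 10¹¹) × 0.0003299) = 0.001769 m = 1.769 mm
2.945 mm > 1.769 mm, so A is larger.
Final answer: A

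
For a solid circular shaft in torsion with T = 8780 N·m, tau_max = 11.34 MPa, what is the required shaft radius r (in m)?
Model: a solid circular shaft in torsion, so tau_max = (2·T) / (π·r^3).
Solve for r: r = ((2·T) / (π·tau_max))^(1/3).
Convert to SI units:
  tau_max = 11.34 MPa = 1.134 × 10⁷ Pa
Substitute:
  r = ((2 × 8780) / (π × (1.134 × 10⁷)))^(1/3)
  r = 0.07899 m
Final answer: r = 0.07899 m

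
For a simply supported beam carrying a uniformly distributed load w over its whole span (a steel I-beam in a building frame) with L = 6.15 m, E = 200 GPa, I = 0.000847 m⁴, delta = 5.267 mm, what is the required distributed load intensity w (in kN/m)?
Model: a simply supported beam carrying a uniformly distributed load w over its whole span, so delta = (5·w·L^4) / (384·E·I).
Solve for w: w = (384·delta·E·I) / (5·L^4).
Convert to SI units:
  E = 200 GPa = 2 × 10¹¹ Pa
  delta = 5.267 mm = 0.005267 m
Substitute:
  w = (384 × 0.005267 × (2 × 10¹¹) × 0.000847) / (5 × 6.15^4)
  w = 47900 N/m
Convert: w = 47900 N/m = 47.9 kN/m
Final answer: w = 47.9 kN/m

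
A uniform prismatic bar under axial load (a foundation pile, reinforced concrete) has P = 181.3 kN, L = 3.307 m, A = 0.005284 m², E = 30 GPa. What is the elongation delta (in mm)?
Model: a uniform prismatic bar under axial load, so delta = (P·L) / (A·E).
Convert to SI units:
  P = 181.3 kN = 181300 N
  E = 30 GPa = 3 × 10¹⁰ Pa
Substitute:
  delta = (181300 × 3.307) / (0.005284 × (3 × 10¹⁰))
  delta = 0.003782 m
Convert: delta = 0.003782 m = 3.782 mm
Final answer: delta = 3.782 mm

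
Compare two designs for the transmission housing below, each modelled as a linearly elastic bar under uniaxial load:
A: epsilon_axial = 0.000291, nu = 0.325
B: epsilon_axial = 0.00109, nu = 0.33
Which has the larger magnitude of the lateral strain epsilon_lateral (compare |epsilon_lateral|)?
Model: a linearly elastic bar under uniaxial load, so epsilon_lateral = -nu·epsilon_axial (SI units).
  A: epsilon_lateral = -(0.325 × 0.000291) = -9.458 × 10⁻⁵
  B: epsilon_lateral = -(0.33 × 0.00109) = -0.0003597
|epsilon_lateral|: A = 9.458 × 10⁻⁵, B = 0.0003597, so B is larger in magnitude.
Final answer: B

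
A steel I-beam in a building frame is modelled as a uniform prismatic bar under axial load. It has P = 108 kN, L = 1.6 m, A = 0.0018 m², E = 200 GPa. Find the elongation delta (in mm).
Model: a uniform prismatic bar under axial load, so delta = (P·L) / (A·E).
Convert to SI units:
  P = 108 kN = 108000 N
  E = 200 GPa = 2 × 10¹¹ Pa
Substitute:
  delta = (108000 × 1.6) / (0.0018 × (2 × 10¹¹))
  delta = 0.00048 m
Convert: delta = 0.00048 m = 0.48 mm
Final answer: delta = 0.48 mm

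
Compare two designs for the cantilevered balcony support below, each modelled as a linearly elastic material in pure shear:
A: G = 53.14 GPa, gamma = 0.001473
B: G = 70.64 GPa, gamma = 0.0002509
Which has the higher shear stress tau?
Model: a linearly elastic material in pure shear, so tau = G·gamma (SI units).
  A: tau = (5.314 × 10¹⁰) × 0.001473 = 7.828 × 10⁷ Pa = 78.28 MPa
  B: tau = (7.064 × 10¹⁰) × 0.0002509 = 1.772 × 10⁷ Pa = 17.72 MPa
78.28 MPa > 17.72 MPa, so A is larger.
Final answer: A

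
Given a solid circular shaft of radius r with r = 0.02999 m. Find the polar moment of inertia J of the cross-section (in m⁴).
Model: a solid circular shaft of radius r, so J = (π·r^4) / 2.
Substitute:
  J = (π × 0.02999^4) / 2
  J = 1.271 × 10⁻⁶ m⁴
Final answer: J = 1.271 × 10⁻⁶ m⁴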